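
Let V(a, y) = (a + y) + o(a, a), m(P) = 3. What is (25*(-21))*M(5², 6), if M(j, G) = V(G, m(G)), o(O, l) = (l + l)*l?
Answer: -42525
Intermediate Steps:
o(O, l) = 2*l² (o(O, l) = (2*l)*l = 2*l²)
V(a, y) = a + y + 2*a² (V(a, y) = (a + y) + 2*a² = a + y + 2*a²)
M(j, G) = 3 + G + 2*G² (M(j, G) = G + 3 + 2*G² = 3 + G + 2*G²)
(25*(-21))*M(5², 6) = (25*(-21))*(3 + 6 + 2*6²) = -525*(3 + 6 + 2*36) = -525*(3 + 6 + 72) = -525*81 = -42525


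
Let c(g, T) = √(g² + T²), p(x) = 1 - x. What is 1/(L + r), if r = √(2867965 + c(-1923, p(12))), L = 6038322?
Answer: 1/(6038322 + √(2867965 + 5*√147922)) ≈ 1.6556e-7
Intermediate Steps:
c(g, T) = √(T² + g²)
r = √(2867965 + 5*√147922) (r = √(2867965 + √((1 - 1*12)² + (-1923)²)) = √(2867965 + √((1 - 12)² + 3697929)) = √(2867965 + √((-11)² + 3697929)) = √(2867965 + √(121 + 3697929)) = √(2867965 + √3698050) = √(2867965 + 5*√147922) ≈ 1694.1)
1/(L + r) = 1/(6038322 + √(2867965 + 5*√147922))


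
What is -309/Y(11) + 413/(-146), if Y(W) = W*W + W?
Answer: -16605/3212 ≈ -5.1697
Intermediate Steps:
Y(W) = W + W**2 (Y(W) = W**2 + W = W + W**2)
-309/Y(11) + 413/(-146) = -309*1/(11*(1 + 11)) + 413/(-146) = -309/(11*12) + 413*(-1/146) = -309/132 - 413/146 = -309*1/132 - 413/146 = -103/44 - 413/146 = -16605/3212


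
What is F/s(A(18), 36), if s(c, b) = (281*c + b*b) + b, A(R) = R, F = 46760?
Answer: 4676/639 ≈ 7.3177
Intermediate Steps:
s(c, b) = b + b² + 281*c (s(c, b) = (281*c + b²) + b = (b² + 281*c) + b = b + b² + 281*c)
F/s(A(18), 36) = 46760/(36 + 36² + 281*18) = 46760/(36 + 1296 + 5058) = 46760/6390 = 46760*(1/6390) = 4676/639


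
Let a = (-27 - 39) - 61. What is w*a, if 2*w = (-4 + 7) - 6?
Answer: 381/2 ≈ 190.50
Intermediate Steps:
a = -127 (a = -66 - 61 = -127)
w = -3/2 (w = ((-4 + 7) - 6)/2 = (3 - 6)/2 = (½)*(-3) = -3/2 ≈ -1.5000)
w*a = -3/2*(-127) = 381/2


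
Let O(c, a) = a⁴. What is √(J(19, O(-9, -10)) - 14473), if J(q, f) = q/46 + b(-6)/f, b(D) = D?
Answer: I*√76559988174/2300 ≈ 120.3*I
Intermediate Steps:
J(q, f) = -6/f + q/46 (J(q, f) = q/46 - 6/f = -6/f + q/46)
√(J(19, O(-9, -10)) - 14473) = √((-6/((-10)⁴) + (1/46)*19) - 14473) = √((-6/10000 + 19/46) - 14473) = √((-6*1/10000 + 19/46) - 14473) = √((-3/5000 + 19/46) - 14473) = √(47431/115000 - 14473) = √(-1664347569/115000) = I*√76559988174/2300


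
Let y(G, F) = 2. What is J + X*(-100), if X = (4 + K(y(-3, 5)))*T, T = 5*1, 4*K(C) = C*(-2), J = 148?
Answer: -1352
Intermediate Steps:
K(C) = -C/2 (K(C) = (C*(-2))/4 = (-2*C)/4 = -C/2)
T = 5
X = 15 (X = (4 - ½*2)*5 = (4 - 1)*5 = 3*5 = 15)
J + X*(-100) = 148 + 15*(-100) = 148 - 1500 = -1352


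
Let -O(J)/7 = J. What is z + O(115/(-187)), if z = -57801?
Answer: -10807982/187 ≈ -57797.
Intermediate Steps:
O(J) = -7*J
z + O(115/(-187)) = -57801 - 805/(-187) = -57801 - 805*(-1)/187 = -57801 - 7*(-115/187) = -57801 + 805/187 = -10807982/187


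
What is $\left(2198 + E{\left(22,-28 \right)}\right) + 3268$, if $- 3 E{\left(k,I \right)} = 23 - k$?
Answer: $\frac{16397}{3} \approx 5465.7$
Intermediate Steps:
$E{\left(k,I \right)} = - \frac{23}{3} + \frac{k}{3}$ ($E{\left(k,I \right)} = - \frac{23 - k}{3} = - \frac{23}{3} + \frac{k}{3}$)
$\left(2198 + E{\left(22,-28 \right)}\right) + 3268 = \left(2198 + \left(- \frac{23}{3} + \frac{1}{3} \cdot 22\right)\right) + 3268 = \left(2198 + \left(- \frac{23}{3} + \frac{22}{3}\right)\right) + 3268 = \left(2198 - \frac{1}{3}\right) + 3268 = \frac{6593}{3} + 3268 = \frac{16397}{3}$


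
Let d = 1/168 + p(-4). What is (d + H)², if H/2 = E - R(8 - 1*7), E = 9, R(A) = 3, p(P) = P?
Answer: 1809025/28224 ≈ 64.095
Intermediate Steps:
d = -671/168 (d = 1/168 - 4 = -671/168 ≈ -3.9940)
H = 12 (H = 2*(9 - 1*3) = 2*(9 - 3) = 2*6 = 12)
(d + H)² = (-671/168 + 12)² = (1345/168)² = 1809025/28224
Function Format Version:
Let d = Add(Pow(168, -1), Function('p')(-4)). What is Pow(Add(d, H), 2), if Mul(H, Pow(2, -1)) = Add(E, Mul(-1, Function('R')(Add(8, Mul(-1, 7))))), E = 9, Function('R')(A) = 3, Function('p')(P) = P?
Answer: Rational(1809025, 28224) ≈ 64.095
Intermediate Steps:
d = Rational(-671, 168) (d = Add(Pow(168, -1), -4) = Add(Rational(1, 168), -4) = Rational(-671, 168) ≈ -3.9940)
H = 12 (H = Mul(2, Add(9, Mul(-1, 3))) = Mul(2, Add(9, -3)) = Mul(2, 6) = 12)
Pow(Add(d, H), 2) = Pow(Add(Rational(-671, 168), 12), 2) = Pow(Rational(1345, 168), 2) = Rational(1809025, 28224)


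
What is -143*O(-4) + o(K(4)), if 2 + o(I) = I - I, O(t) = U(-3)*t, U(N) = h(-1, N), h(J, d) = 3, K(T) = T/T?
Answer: 1714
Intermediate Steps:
K(T) = 1
U(N) = 3
O(t) = 3*t
o(I) = -2 (o(I) = -2 + (I - I) = -2 + 0 = -2)
-143*O(-4) + o(K(4)) = -429*(-4) - 2 = -143*(-12) - 2 = 1716 - 2 = 1714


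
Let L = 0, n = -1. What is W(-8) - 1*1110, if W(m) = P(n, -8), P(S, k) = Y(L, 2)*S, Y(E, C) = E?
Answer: -1110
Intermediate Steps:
P(S, k) = 0 (P(S, k) = 0*S = 0)
W(m) = 0
W(-8) - 1*1110 = 0 - 1*1110 = 0 - 1110 = -1110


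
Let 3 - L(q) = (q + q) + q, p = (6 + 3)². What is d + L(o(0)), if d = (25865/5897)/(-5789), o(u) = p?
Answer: -1170440255/4876819 ≈ -240.00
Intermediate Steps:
p = 81 (p = 9² = 81)
o(u) = 81
L(q) = 3 - 3*q (L(q) = 3 - ((q + q) + q) = 3 - (2*q + q) = 3 - 3*q)
d = -3695/4876819 (d = (25865*(1/5897))*(-1/5789) = (25865/5897)*(-1/5789) = -3695/4876819 ≈ -0.00075767)
d + L(o(0)) = -3695/4876819 + (3 - 3*81) = -3695/4876819 + (3 - 243) = -3695/4876819 - 240 = -1170440255/4876819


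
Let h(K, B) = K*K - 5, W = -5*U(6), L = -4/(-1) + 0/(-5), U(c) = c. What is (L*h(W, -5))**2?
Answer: 12816400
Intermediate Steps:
L = 4 (L = -4*(-1) + 0*(-1/5) = 4 + 0 = 4)
W = -30 (W = -5*6 = -30)
h(K, B) = -5 + K**2 (h(K, B) = K**2 - 5 = -5 + K**2)
(L*h(W, -5))**2 = (4*(-5 + (-30)**2))**2 = (4*(-5 + 900))**2 = (4*895)**2 = 3580**2 = 12816400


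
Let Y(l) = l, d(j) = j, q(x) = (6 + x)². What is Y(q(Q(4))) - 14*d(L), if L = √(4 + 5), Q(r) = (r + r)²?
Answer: 4858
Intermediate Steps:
Q(r) = 4*r² (Q(r) = (2*r)² = 4*r²)
L = 3 (L = √9 = 3)
Y(q(Q(4))) - 14*d(L) = (6 + 4*4²)² - 14*3 = (6 + 4*16)² - 42 = (6 + 64)² - 42 = 70² - 42 = 4900 - 42 = 4858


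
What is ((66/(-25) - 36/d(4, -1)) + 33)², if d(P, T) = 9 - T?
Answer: 447561/625 ≈ 716.10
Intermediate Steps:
((66/(-25) - 36/d(4, -1)) + 33)² = ((66/(-25) - 36/(9 - 1*(-1))) + 33)² = ((66*(-1/25) - 36/(9 + 1)) + 33)² = ((-66/25 - 36/10) + 33)² = ((-66/25 - 36*⅒) + 33)² = ((-66/25 - 18/5) + 33)² = (-156/25 + 33)² = (669/25)² = 447561/625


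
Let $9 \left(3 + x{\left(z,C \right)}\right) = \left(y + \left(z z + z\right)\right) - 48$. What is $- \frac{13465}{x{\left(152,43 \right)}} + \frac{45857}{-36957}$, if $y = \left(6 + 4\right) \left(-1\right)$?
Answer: $- \frac{5541186592}{856330647} \approx -6.4708$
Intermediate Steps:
$y = -10$ ($y = 10 \left(-1\right) = -10$)
$x{\left(z,C \right)} = - \frac{85}{9} + \frac{z}{9} + \frac{z^{2}}{9}$ ($x{\left(z,C \right)} = -3 + \frac{\left(-10 + \left(z z + z\right)\right) - 48}{9} = -3 + \frac{\left(-10 + \left(z^{2} + z\right)\right) - 48}{9} = -3 + \frac{\left(-10 + \left(z + z^{2}\right)\right) - 48}{9} = -3 + \frac{\left(-10 + z + z^{2}\right) - 48}{9} = -3 + \frac{-58 + z + z^{2}}{9} = -3 + \left(- \frac{58}{9} + \frac{z}{9} + \frac{z^{2}}{9}\right) = - \frac{85}{9} + \frac{z}{9} + \frac{z^{2}}{9}$)
$- \frac{13465}{x{\left(152,43 \right)}} + \frac{45857}{-36957} = - \frac{13465}{- \frac{85}{9} + \frac{1}{9} \cdot 152 + \frac{152^{2}}{9}} + \frac{45857}{-36957} = - \frac{13465}{- \frac{85}{9} + \frac{152}{9} + \frac{1}{9} \cdot 23104} + 45857 \left(- \frac{1}{36957}\right) = - \frac{13465}{- \frac{85}{9} + \frac{152}{9} + \frac{23104}{9}} - \frac{45857}{36957} = - \frac{13465}{\frac{23171}{9}} - \frac{45857}{36957} = \left(-13465\right) \frac{9}{23171} - \frac{45857}{36957} = - \frac{121185}{23171} - \frac{45857}{36957} = - \frac{5541186592}{856330647}$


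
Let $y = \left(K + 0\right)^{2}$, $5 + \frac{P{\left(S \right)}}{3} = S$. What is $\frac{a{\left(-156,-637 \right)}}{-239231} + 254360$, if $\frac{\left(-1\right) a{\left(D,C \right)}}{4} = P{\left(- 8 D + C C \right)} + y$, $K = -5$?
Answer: $\frac{60855681404}{239231} \approx 2.5438 \cdot 10^{5}$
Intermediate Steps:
$P{\left(S \right)} = -15 + 3 S$
$y = 25$ ($y = \left(-5 + 0\right)^{2} = \left(-5\right)^{2} = 25$)
$a{\left(D,C \right)} = -40 - 12 C^{2} + 96 D$ ($a{\left(D,C \right)} = - 4 \left(\left(-15 + 3 \left(- 8 D + C C\right)\right) + 25\right) = - 4 \left(\left(-15 + 3 \left(- 8 D + C^{2}\right)\right) + 25\right) = - 4 \left(\left(-15 + 3 \left(C^{2} - 8 D\right)\right) + 25\right) = - 4 \left(\left(-15 + \left(- 24 D + 3 C^{2}\right)\right) + 25\right) = - 4 \left(\left(-15 - 24 D + 3 C^{2}\right) + 25\right) = - 4 \left(10 - 24 D + 3 C^{2}\right) = -40 - 12 C^{2} + 96 D$)
$\frac{a{\left(-156,-637 \right)}}{-239231} + 254360 = \frac{-40 - 12 \left(-637\right)^{2} + 96 \left(-156\right)}{-239231} + 254360 = \left(-40 - 4869228 - 14976\right) \left(- \frac{1}{239231}\right) + 254360 = \left(-4884244\right) \left(- \frac{1}{239231}\right) + 254360 = \frac{4884244}{239231} + 254360 = \frac{60855681404}{239231}$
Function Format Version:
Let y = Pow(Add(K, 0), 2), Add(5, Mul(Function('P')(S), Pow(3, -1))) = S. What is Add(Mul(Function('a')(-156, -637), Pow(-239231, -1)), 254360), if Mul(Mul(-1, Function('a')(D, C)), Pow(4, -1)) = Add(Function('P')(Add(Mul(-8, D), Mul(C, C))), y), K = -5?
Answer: Rational(60855681404, 239231) ≈ 2.5438e+5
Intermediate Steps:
Function('P')(S) = Add(-15, Mul(3, S))
y = 25 (y = Pow(Add(-5, 0), 2) = Pow(-5, 2) = 25)
Function('a')(D, C) = Add(-40, Mul(-12, Pow(C, 2)), Mul(96, D)) (Function('a')(D, C) = Mul(-4, Add(Add(-15, Mul(3, Add(Mul(-8, D), Mul(C, C)))), 25)) = Mul(-4, Add(Add(-15, Mul(3, Add(Mul(-8, D), Pow(C, 2)))), 25)) = Mul(-4, Add(Add(-15, Mul(3, Add(Pow(C, 2), Mul(-8, D)))), 25)) = Mul(-4, Add(Add(-15, Add(Mul(-24, D), Mul(3, Pow(C, 2)))), 25)) = Mul(-4, Add(Add(-15, Mul(-24, D), Mul(3, Pow(C, 2))), 25)) = Mul(-4, Add(10, Mul(-24, D), Mul(3, Pow(C, 2)))) = Add(-40, Mul(-12, Pow(C, 2)), Mul(96, D)))
Add(Mul(Function('a')(-156, -637), Pow(-239231, -1)), 254360) = Add(Mul(Add(-40, Mul(-12, Pow(-637, 2)), Mul(96, -156)), Pow(-239231, -1)), 254360) = Add(Mul(Add(-40, Mul(-12, 405769), -14976), Rational(-1, 239231)), 254360) = Add(Mul(Add(-40, -4869228, -14976), Rational(-1, 239231)), 254360) = Add(Mul(-4884244, Rational(-1, 239231)), 254360) = Add(Rational(4884244, 239231), 254360) = Rational(60855681404, 239231)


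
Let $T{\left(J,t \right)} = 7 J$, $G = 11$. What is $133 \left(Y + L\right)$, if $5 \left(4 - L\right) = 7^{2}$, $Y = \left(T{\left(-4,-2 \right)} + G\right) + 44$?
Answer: $\frac{14098}{5} \approx 2819.6$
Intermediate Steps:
$Y = 27$ ($Y = \left(7 \left(-4\right) + 11\right) + 44 = \left(-28 + 11\right) + 44 = -17 + 44 = 27$)
$L = - \frac{29}{5}$ ($L = 4 - \frac{7^{2}}{5} = 4 - \frac{49}{5} = - \frac{29}{5} \approx -5.8$)
$133 \left(Y + L\right) = 133 \left(27 - \frac{29}{5}\right) = 133 \cdot \frac{106}{5} = \frac{14098}{5}$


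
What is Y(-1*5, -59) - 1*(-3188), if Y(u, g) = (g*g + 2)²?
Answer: 12134477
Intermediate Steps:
Y(u, g) = (2 + g²)² (Y(u, g) = (g² + 2)² = (2 + g²)²)
Y(-1*5, -59) - 1*(-3188) = (2 + (-59)²)² - 1*(-3188) = (2 + 3481)² + 3188 = 3483² + 3188 = 12131289 + 3188 = 12134477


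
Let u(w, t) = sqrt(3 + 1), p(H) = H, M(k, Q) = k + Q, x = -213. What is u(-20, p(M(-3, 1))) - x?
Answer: 215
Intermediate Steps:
M(k, Q) = Q + k
u(w, t) = 2 (u(w, t) = sqrt(4) = 2)
u(-20, p(M(-3, 1))) - x = 2 - 1*(-213) = 2 + 213 = 215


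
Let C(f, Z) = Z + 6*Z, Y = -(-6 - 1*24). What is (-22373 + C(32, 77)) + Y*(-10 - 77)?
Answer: -24444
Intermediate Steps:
Y = 30 (Y = -(-6 - 24) = -1*(-30) = 30)
C(f, Z) = 7*Z
(-22373 + C(32, 77)) + Y*(-10 - 77) = (-22373 + 7*77) + 30*(-10 - 77) = (-22373 + 539) + 30*(-87) = -21834 - 2610 = -24444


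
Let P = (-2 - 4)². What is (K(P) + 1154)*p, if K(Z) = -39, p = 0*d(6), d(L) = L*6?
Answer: 0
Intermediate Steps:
d(L) = 6*L
P = 36 (P = (-6)² = 36)
p = 0 (p = 0*(6*6) = 0*36 = 0)
(K(P) + 1154)*p = (-39 + 1154)*0 = 1115*0 = 0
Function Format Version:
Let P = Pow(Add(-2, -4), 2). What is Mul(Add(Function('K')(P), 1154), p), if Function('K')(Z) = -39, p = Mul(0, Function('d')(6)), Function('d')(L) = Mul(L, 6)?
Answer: 0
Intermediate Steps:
Function('d')(L) = Mul(6, L)
P = 36 (P = Pow(-6, 2) = 36)
p = 0 (p = Mul(0, Mul(6, 6)) = Mul(0, 36) = 0)
Mul(Add(Function('K')(P), 1154), p) = Mul(Add(-39, 1154), 0) = Mul(1115, 0) = 0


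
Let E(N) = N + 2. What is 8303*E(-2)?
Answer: 0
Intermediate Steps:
E(N) = 2 + N
8303*E(-2) = 8303*(2 - 2) = 8303*0 = 0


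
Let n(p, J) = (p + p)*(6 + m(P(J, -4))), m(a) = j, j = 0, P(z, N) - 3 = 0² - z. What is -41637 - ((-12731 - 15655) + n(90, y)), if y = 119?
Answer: -14331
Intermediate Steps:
P(z, N) = 3 - z (P(z, N) = 3 + (0² - z) = 3 + (0 - z) = 3 - z)
m(a) = 0
n(p, J) = 12*p (n(p, J) = (p + p)*(6 + 0) = (2*p)*6 = 12*p)
-41637 - ((-12731 - 15655) + n(90, y)) = -41637 - ((-12731 - 15655) + 12*90) = -41637 - (-28386 + 1080) = -41637 - 1*(-27306) = -41637 + 27306 = -14331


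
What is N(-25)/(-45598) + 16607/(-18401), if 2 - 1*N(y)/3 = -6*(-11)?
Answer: -376856497/419524399 ≈ -0.89829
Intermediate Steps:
N(y) = -192 (N(y) = 6 - (-18)*(-11) = 6 - 3*66 = 6 - 198 = -192)
N(-25)/(-45598) + 16607/(-18401) = -192/(-45598) + 16607/(-18401) = -192*(-1/45598) + 16607*(-1/18401) = 96/22799 - 16607/18401 = -376856497/419524399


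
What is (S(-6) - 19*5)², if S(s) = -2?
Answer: 9409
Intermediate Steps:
(S(-6) - 19*5)² = (-2 - 19*5)² = (-2 - 95)² = (-97)² = 9409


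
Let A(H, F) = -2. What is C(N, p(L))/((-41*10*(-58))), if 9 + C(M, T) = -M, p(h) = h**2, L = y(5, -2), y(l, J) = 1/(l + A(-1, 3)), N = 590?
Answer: -599/23780 ≈ -0.025189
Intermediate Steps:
y(l, J) = 1/(-2 + l) (y(l, J) = 1/(l - 2) = 1/(-2 + l))
L = 1/3 (L = 1/(-2 + 5) = 1/3 ≈ 0.33333)
C(M, T) = -9 - M
C(N, p(L))/((-41*10*(-58))) = (-9 - 1*590)/((-41*10*(-58))) = (-9 - 590)/((-410*(-58))) = -599/23780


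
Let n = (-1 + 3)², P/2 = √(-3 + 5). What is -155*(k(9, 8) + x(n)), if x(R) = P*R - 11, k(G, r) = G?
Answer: 310 - 1240*√2 ≈ -1443.6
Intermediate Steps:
P = 2*√2 (P = 2*√(-3 + 5) = 2*√2 ≈ 2.8284)
n = 4 (n = 2² = 4)
x(R) = -11 + 2*R*√2 (x(R) = (2*√2)*R - 11 = 2*R*√2 - 11 = -11 + 2*R*√2)
-155*(k(9, 8) + x(n)) = -155*(9 + (-11 + 2*4*√2)) = -155*(9 + (-11 + 8*√2)) = -155*(-2 + 8*√2) = 310 - 1240*√2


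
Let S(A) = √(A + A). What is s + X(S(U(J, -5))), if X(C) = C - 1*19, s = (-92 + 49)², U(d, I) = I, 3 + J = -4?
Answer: 1830 + I*√10 ≈ 1830.0 + 3.1623*I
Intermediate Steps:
J = -7 (J = -3 - 4 = -7)
S(A) = √2*√A (S(A) = √(2*A) = √2*√A)
s = 1849 (s = (-43)² = 1849)
X(C) = -19 + C (X(C) = C - 19 = -19 + C)
s + X(S(U(J, -5))) = 1849 + (-19 + √2*√(-5)) = 1849 + (-19 + √2*(I*√5)) = 1849 + (-19 + I*√10) = 1830 + I*√10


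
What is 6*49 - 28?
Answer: 266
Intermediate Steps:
6*49 - 28 = 294 - 28 = 266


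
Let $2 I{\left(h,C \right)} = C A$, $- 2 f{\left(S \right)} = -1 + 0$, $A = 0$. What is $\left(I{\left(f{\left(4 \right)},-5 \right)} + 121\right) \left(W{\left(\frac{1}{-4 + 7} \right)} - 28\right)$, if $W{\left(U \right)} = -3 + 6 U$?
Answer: $-3509$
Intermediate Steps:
$f{\left(S \right)} = \frac{1}{2}$ ($f{\left(S \right)} = - \frac{-1 + 0}{2} = \left(- \frac{1}{2}\right) \left(-1\right) = \frac{1}{2}$)
$I{\left(h,C \right)} = 0$ ($I{\left(h,C \right)} = \frac{C 0}{2} = \frac{1}{2} \cdot 0 = 0$)
$\left(I{\left(f{\left(4 \right)},-5 \right)} + 121\right) \left(W{\left(\frac{1}{-4 + 7} \right)} - 28\right) = \left(0 + 121\right) \left(\left(-3 + \frac{6}{-4 + 7}\right) - 28\right) = 121 \left(\left(-3 + \frac{6}{3}\right) - 28\right) = 121 \left(\left(-3 + 6 \cdot \frac{1}{3}\right) - 28\right) = 121 \left(\left(-3 + 2\right) - 28\right) = 121 \left(-1 - 28\right) = 121 \left(-29\right) = -3509$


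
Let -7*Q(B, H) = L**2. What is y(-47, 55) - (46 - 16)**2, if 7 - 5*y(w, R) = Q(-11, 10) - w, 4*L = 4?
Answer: -31779/35 ≈ -907.97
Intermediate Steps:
L = 1 (L = (1/4)*4 = 1)
Q(B, H) = -1/7 (Q(B, H) = -1/7*1**2 = -1/7*1 = -1/7)
y(w, R) = 10/7 + w/5 (y(w, R) = 7/5 - (-1/7 - w)/5 = 7/5 + (1/35 + w/5) = 10/7 + w/5)
y(-47, 55) - (46 - 16)**2 = (10/7 + (1/5)*(-47)) - (46 - 16)**2 = (10/7 - 47/5) - 1*30**2 = -279/35 - 1*900 = -279/35 - 900 = -31779/35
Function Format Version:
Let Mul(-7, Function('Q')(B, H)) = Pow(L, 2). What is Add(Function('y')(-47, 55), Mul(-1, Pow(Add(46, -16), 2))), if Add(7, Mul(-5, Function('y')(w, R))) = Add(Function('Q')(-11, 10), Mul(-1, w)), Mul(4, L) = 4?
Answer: Rational(-31779, 35) ≈ -907.97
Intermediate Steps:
L = 1 (L = Mul(Rational(1, 4), 4) = 1)
Function('Q')(B, H) = Rational(-1, 7) (Function('Q')(B, H) = Mul(Rational(-1, 7), Pow(1, 2)) = Mul(Rational(-1, 7), 1) = Rational(-1, 7))
Function('y')(w, R) = Add(Rational(10, 7), Mul(Rational(1, 5), w)) (Function('y')(w, R) = Add(Rational(7, 5), Mul(Rational(-1, 5), Add(Rational(-1, 7), Mul(-1, w)))) = Add(Rational(7, 5), Add(Rational(1, 35), Mul(Rational(1, 5), w))) = Add(Rational(10, 7), Mul(Rational(1, 5), w)))
Add(Function('y')(-47, 55), Mul(-1, Pow(Add(46, -16), 2))) = Add(Add(Rational(10, 7), Mul(Rational(1, 5), -47)), Mul(-1, Pow(Add(46, -16), 2))) = Add(Add(Rational(10, 7), Rational(-47, 5)), Mul(-1, Pow(30, 2))) = Add(Rational(-279, 35), Mul(-1, 900)) = Add(Rational(-279, 35), -900) = Rational(-31779, 35)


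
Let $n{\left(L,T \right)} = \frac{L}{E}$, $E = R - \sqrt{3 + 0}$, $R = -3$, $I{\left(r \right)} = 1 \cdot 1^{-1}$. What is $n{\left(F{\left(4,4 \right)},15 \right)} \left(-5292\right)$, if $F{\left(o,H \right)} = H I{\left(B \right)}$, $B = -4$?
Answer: $10584 - 3528 \sqrt{3} \approx 4473.3$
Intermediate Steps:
$I{\left(r \right)} = 1$ ($I{\left(r \right)} = 1 \cdot 1 = 1$)
$F{\left(o,H \right)} = H$ ($F{\left(o,H \right)} = H 1 = H$)
$E = -3 - \sqrt{3}$ ($E = -3 - \sqrt{3 + 0} = -3 - \sqrt{3} \approx -4.732$)
$n{\left(L,T \right)} = \frac{L}{-3 - \sqrt{3}}$
$n{\left(F{\left(4,4 \right)},15 \right)} \left(-5292\right) = \left(\left(- \frac{1}{2}\right) 4 + \frac{1}{6} \cdot 4 \sqrt{3}\right) \left(-5292\right) = \left(-2 + \frac{2 \sqrt{3}}{3}\right) \left(-5292\right) = 10584 - 3528 \sqrt{3}$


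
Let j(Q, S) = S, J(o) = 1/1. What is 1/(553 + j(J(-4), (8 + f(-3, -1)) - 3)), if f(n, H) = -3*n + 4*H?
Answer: 1/563 ≈ 0.0017762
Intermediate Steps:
J(o) = 1 (J(o) = 1*1 = 1)
1/(553 + j(J(-4), (8 + f(-3, -1)) - 3)) = 1/(553 + ((8 + (-3*(-3) + 4*(-1))) - 3)) = 1/(553 + ((8 + (9 - 4)) - 3)) = 1/(553 + ((8 + 5) - 3)) = 1/(553 + (13 - 3)) = 1/(553 + 10) = 1/563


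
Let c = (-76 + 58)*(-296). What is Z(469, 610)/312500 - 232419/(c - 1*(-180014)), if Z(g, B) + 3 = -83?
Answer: -9080859614/7239921875 ≈ -1.2543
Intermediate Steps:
Z(g, B) = -86 (Z(g, B) = -3 - 83 = -86)
c = 5328 (c = -18*(-296) = 5328)
Z(469, 610)/312500 - 232419/(c - 1*(-180014)) = -86/312500 - 232419/(5328 - 1*(-180014)) = -86*1/312500 - 232419/(5328 + 180014) = -43/156250 - 232419/185342 = -9080859614/7239921875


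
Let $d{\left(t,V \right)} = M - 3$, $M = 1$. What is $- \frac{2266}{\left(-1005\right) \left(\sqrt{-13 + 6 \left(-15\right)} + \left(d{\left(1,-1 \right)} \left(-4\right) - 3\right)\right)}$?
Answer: $\frac{1133}{12864} - \frac{1133 i \sqrt{103}}{64320} \approx 0.088075 - 0.17877 i$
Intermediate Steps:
$d{\left(t,V \right)} = -2$ ($d{\left(t,V \right)} = 1 - 3 = -2$)
$- \frac{2266}{\left(-1005\right) \left(\sqrt{-13 + 6 \left(-15\right)} + \left(d{\left(1,-1 \right)} \left(-4\right) - 3\right)\right)} = - \frac{2266}{\left(-1005\right) \left(\sqrt{-13 + 6 \left(-15\right)} - -5\right)} = - \frac{2266}{\left(-1005\right) \left(\sqrt{-13 - 90} + \left(8 - 3\right)\right)} = - \frac{2266}{\left(-1005\right) \left(\sqrt{-103} + 5\right)} = - \frac{2266}{\left(-1005\right) \left(i \sqrt{103} + 5\right)} = - \frac{2266}{\left(-1005\right) \left(5 + i \sqrt{103}\right)} = - \frac{2266}{-5025 - 1005 i \sqrt{103}}$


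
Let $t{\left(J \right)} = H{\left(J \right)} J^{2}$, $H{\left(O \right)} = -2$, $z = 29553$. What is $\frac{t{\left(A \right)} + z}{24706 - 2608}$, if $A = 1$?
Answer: $\frac{1019}{762} \approx 1.3373$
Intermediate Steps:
$t{\left(J \right)} = - 2 J^{2}$
$\frac{t{\left(A \right)} + z}{24706 - 2608} = \frac{- 2 \cdot 1^{2} + 29553}{24706 - 2608} = \frac{\left(-2\right) 1 + 29553}{22098} = \left(-2 + 29553\right) \frac{1}{22098} = 29551 \cdot \frac{1}{22098} = \frac{1019}{762}$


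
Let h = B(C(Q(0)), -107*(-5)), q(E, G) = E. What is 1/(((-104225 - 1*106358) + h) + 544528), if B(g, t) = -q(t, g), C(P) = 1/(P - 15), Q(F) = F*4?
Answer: 1/333410 ≈ 2.9993e-6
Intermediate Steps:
Q(F) = 4*F
C(P) = 1/(-15 + P)
B(g, t) = -t
h = -535 (h = -(-107)*(-5) = -1*535 = -535)
1/(((-104225 - 1*106358) + h) + 544528) = 1/(((-104225 - 1*106358) - 535) + 544528) = 1/(((-104225 - 106358) - 535) + 544528) = 1/((-210583 - 535) + 544528) = 1/(-211118 + 544528) = 1/333410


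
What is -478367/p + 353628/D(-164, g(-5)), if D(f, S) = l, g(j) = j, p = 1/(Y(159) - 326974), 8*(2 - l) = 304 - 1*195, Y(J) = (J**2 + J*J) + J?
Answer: 4096658941373/31 ≈ 1.3215e+11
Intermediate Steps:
Y(J) = J + 2*J**2 (Y(J) = (J**2 + J**2) + J = 2*J**2 + J = J + 2*J**2)
l = -93/8 (l = 2 - (304 - 1*195)/8 = 2 - (304 - 195)/8 = 2 - 1/8*109 = 2 - 109/8 = -93/8 ≈ -11.625)
p = -1/276253 (p = 1/(159*(1 + 2*159) - 326974) = 1/(159*(1 + 318) - 326974) = 1/(159*319 - 326974) = 1/(50721 - 326974) = 1/(-276253) = -1/276253 ≈ -3.6199e-6)
D(f, S) = -93/8
-478367/p + 353628/D(-164, g(-5)) = -478367/(-1/276253) + 353628/(-93/8) = -478367*(-276253) + 353628*(-8/93) = 132150318851 - 943008/31 = 4096658941373/31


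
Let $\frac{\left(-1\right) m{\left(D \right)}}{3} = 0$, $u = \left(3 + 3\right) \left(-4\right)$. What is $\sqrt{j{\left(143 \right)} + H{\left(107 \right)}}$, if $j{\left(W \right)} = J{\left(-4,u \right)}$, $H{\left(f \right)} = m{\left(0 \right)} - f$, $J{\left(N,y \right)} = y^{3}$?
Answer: $i \sqrt{13931} \approx 118.03 i$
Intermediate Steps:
$u = -24$ ($u = 6 \left(-4\right) = -24$)
$m{\left(D \right)} = 0$ ($m{\left(D \right)} = \left(-3\right) 0 = 0$)
$H{\left(f \right)} = - f$ ($H{\left(f \right)} = 0 - f = - f$)
$j{\left(W \right)} = -13824$ ($j{\left(W \right)} = \left(-24\right)^{3} = -13824$)
$\sqrt{j{\left(143 \right)} + H{\left(107 \right)}} = \sqrt{-13824 - 107} = \sqrt{-13931} = i \sqrt{13931}$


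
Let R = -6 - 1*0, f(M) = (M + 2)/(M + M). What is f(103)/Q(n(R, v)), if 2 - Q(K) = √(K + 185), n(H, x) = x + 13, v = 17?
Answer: -105/21733 - 105*√215/43466 ≈ -0.040252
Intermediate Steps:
f(M) = (2 + M)/(2*M) (f(M) = (2 + M)/((2*M)) = (2 + M)*(1/(2*M)) = (2 + M)/(2*M))
R = -6 (R = -6 + 0 = -6)
n(H, x) = 13 + x
Q(K) = 2 - √(185 + K) (Q(K) = 2 - √(K + 185) = 2 - √(185 + K))
f(103)/Q(n(R, v)) = ((½)*(2 + 103)/103)/(2 - √(185 + (13 + 17))) = ((½)*(1/103)*105)/(2 - √(185 + 30)) = 105/(206*(2 - √215))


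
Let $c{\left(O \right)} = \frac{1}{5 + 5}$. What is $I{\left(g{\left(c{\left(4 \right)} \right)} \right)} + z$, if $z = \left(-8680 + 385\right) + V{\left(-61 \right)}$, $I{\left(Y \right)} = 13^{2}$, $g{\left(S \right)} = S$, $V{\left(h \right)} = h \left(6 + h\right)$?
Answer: $-4771$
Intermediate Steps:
$c{\left(O \right)} = \frac{1}{10}$
$I{\left(Y \right)} = 169$
$z = -4940$ ($z = \left(-8680 + 385\right) - 61 \left(6 - 61\right) = -8295 - -3355 = -8295 + 3355 = -4940$)
$I{\left(g{\left(c{\left(4 \right)} \right)} \right)} + z = 169 - 4940 = -4771$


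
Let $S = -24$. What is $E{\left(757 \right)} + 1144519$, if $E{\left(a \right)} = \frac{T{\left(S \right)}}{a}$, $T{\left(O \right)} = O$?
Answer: $\frac{866400859}{757} \approx 1.1445 \cdot 10^{6}$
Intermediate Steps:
$E{\left(a \right)} = - \frac{24}{a}$
$E{\left(757 \right)} + 1144519 = - \frac{24}{757} + 1144519 = \frac{866400859}{757}$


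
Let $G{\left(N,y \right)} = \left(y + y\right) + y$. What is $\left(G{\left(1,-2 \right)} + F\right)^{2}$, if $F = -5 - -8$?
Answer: $9$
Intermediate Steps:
$G{\left(N,y \right)} = 3 y$ ($G{\left(N,y \right)} = 2 y + y = 3 y$)
$F = 3$ ($F = -5 + 8 = 3$)
$\left(G{\left(1,-2 \right)} + F\right)^{2} = \left(3 \left(-2\right) + 3\right)^{2} = \left(-6 + 3\right)^{2} = \left(-3\right)^{2} = 9$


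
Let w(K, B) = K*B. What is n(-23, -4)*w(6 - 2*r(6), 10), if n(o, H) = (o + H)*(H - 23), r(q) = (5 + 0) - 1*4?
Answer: 29160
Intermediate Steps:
r(q) = 1 (r(q) = 5 - 4 = 1)
n(o, H) = (-23 + H)*(H + o) (n(o, H) = (H + o)*(-23 + H) = (-23 + H)*(H + o))
w(K, B) = B*K
n(-23, -4)*w(6 - 2*r(6), 10) = ((-4)² - 23*(-4) - 23*(-23) - 4*(-23))*(10*(6 - 2*1)) = (16 + 92 + 529 + 92)*(10*(6 - 2)) = 729*(10*4) = 729*40 = 29160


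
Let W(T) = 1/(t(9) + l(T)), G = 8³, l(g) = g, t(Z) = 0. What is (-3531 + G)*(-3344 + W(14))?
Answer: 141334485/14 ≈ 1.0095e+7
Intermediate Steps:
G = 512
W(T) = 1/T (W(T) = 1/(0 + T) = 1/T)
(-3531 + G)*(-3344 + W(14)) = (-3531 + 512)*(-3344 + 1/14) = -3019*(-3344 + 1/14) = -3019*(-46815/14) = 141334485/14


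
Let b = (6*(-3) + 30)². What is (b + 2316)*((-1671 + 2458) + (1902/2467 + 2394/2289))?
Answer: 521803433820/268903 ≈ 1.9405e+6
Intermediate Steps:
b = 144 (b = (-18 + 30)² = 12² = 144)
(b + 2316)*((-1671 + 2458) + (1902/2467 + 2394/2289)) = (144 + 2316)*((-1671 + 2458) + (1902/2467 + 2394/2289)) = 2460*(787 + (1902*(1/2467) + 2394*(1/2289))) = 2460*(787 + (1902/2467 + 114/109)) = 2460*(787 + 488556/268903) = 2460*(212115217/268903) = 521803433820/268903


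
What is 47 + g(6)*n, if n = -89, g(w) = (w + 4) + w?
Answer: -1377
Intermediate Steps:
g(w) = 4 + 2*w (g(w) = (4 + w) + w = 4 + 2*w)
47 + g(6)*n = 47 + (4 + 2*6)*(-89) = 47 + (4 + 12)*(-89) = 47 + 16*(-89) = 47 - 1424 = -1377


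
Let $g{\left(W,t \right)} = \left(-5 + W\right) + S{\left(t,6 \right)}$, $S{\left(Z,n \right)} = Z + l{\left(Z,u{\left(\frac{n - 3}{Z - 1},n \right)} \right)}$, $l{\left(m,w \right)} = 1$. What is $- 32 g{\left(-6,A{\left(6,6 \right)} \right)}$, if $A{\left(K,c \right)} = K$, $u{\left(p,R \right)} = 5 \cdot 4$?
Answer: $128$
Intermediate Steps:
$u{\left(p,R \right)} = 20$
$S{\left(Z,n \right)} = 1 + Z$ ($S{\left(Z,n \right)} = Z + 1 = 1 + Z$)
$g{\left(W,t \right)} = -4 + W + t$ ($g{\left(W,t \right)} = \left(-5 + W\right) + \left(1 + t\right) = -4 + W + t$)
$- 32 g{\left(-6,A{\left(6,6 \right)} \right)} = - 32 \left(-4 - 6 + 6\right) = \left(-32\right) \left(-4\right) = 128$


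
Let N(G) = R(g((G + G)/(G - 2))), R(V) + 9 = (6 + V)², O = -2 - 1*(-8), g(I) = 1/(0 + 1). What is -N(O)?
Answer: -40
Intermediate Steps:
g(I) = 1 (g(I) = 1/1 = 1)
O = 6 (O = -2 + 8 = 6)
R(V) = -9 + (6 + V)²
N(G) = 40 (N(G) = -9 + (6 + 1)² = -9 + 7² = -9 + 49 = 40)
-N(O) = -1*40 = -40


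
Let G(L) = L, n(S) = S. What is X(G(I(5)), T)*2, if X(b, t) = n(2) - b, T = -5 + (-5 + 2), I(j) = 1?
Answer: 2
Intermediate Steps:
T = -8 (T = -5 - 3 = -8)
X(b, t) = 2 - b
X(G(I(5)), T)*2 = (2 - 1*1)*2 = (2 - 1)*2 = 1*2 = 2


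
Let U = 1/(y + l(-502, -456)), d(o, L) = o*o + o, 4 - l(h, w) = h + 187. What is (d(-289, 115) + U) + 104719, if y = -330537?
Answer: 62064803317/330218 ≈ 1.8795e+5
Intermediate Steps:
l(h, w) = -183 - h (l(h, w) = 4 - (h + 187) = 4 - (187 + h) = 4 + (-187 - h) = -183 - h)
d(o, L) = o + o² (d(o, L) = o² + o = o + o²)
U = -1/330218 (U = 1/(-330537 + (-183 - 1*(-502))) = 1/(-330537 + (-183 + 502)) = 1/(-330537 + 319) = 1/(-330218) = -1/330218 ≈ -3.0283e-6)
(d(-289, 115) + U) + 104719 = (-289*(1 - 289) - 1/330218) + 104719 = (-289*(-288) - 1/330218) + 104719 = (83232 - 1/330218) + 104719 = 27484704575/330218 + 104719 = 62064803317/330218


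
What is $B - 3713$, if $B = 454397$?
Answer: $450684$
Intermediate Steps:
$B - 3713 = 454397 - 3713 = 450684$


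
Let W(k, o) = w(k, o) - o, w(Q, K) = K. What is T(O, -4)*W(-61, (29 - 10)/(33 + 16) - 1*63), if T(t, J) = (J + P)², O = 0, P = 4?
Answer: 0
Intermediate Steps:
T(t, J) = (4 + J)² (T(t, J) = (J + 4)² = (4 + J)²)
W(k, o) = 0 (W(k, o) = o - o = 0)
T(O, -4)*W(-61, (29 - 10)/(33 + 16) - 1*63) = (4 - 4)²*0 = 0²*0 = 0*0 = 0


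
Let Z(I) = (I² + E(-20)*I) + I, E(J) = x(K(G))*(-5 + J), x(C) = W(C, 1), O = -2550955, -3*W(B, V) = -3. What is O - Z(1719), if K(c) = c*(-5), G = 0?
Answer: -5464660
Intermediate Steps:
W(B, V) = 1 (W(B, V) = -⅓*(-3) = 1)
K(c) = -5*c
x(C) = 1
E(J) = -5 + J (E(J) = 1*(-5 + J) = -5 + J)
Z(I) = I² - 24*I (Z(I) = (I² + (-5 - 20)*I) + I = (I² - 25*I) + I = I² - 24*I)
O - Z(1719) = -2550955 - 1719*(-24 + 1719) = -2550955 - 1719*1695 = -2550955 - 1*2913705 = -2550955 - 2913705 = -5464660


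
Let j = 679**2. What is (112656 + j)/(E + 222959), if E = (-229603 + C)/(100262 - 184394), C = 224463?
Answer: 12066569001/4689497932 ≈ 2.5731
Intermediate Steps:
E = 1285/21033 (E = (-229603 + 224463)/(100262 - 184394) = -5140/(-84132) = -5140*(-1/84132) = 1285/21033 ≈ 0.061094)
j = 461041
(112656 + j)/(E + 222959) = (112656 + 461041)/(1285/21033 + 222959) = 573697/(4689497932/21033) = 573697*(21033/4689497932) = 12066569001/4689497932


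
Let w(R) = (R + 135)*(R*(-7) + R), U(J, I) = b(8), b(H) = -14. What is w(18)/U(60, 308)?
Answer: 8262/7 ≈ 1180.3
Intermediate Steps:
U(J, I) = -14
w(R) = -6*R*(135 + R) (w(R) = (135 + R)*(-7*R + R) = (135 + R)*(-6*R) = -6*R*(135 + R))
w(18)/U(60, 308) = -6*18*(135 + 18)/(-14) = -6*18*153*(-1/14) = -16524*(-1/14) = 8262/7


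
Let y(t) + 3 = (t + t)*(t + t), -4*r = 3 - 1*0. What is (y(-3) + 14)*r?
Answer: -141/4 ≈ -35.250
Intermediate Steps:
r = -3/4 (r = -(3 - 1*0)/4 = -(3 + 0)/4 = -1/4*3 = -3/4 ≈ -0.75000)
y(t) = -3 + 4*t**2 (y(t) = -3 + (t + t)*(t + t) = -3 + (2*t)*(2*t) = -3 + 4*t**2)
(y(-3) + 14)*r = ((-3 + 4*(-3)**2) + 14)*(-3/4) = ((-3 + 4*9) + 14)*(-3/4) = ((-3 + 36) + 14)*(-3/4) = (33 + 14)*(-3/4) = 47*(-3/4) = -141/4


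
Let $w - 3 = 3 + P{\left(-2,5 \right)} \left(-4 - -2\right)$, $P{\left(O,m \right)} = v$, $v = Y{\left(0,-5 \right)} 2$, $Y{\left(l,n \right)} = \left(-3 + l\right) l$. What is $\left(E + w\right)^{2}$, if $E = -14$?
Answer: $64$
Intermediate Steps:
$Y{\left(l,n \right)} = l \left(-3 + l\right)$
$v = 0$ ($v = 0 \left(-3 + 0\right) 2 = 0 \left(-3\right) 2 = 0 \cdot 2 = 0$)
$P{\left(O,m \right)} = 0$
$w = 6$ ($w = 3 + \left(3 + 0 \left(-4 - -2\right)\right) = 3 + \left(3 + 0 \left(-4 + 2\right)\right) = 3 + \left(3 + 0 \left(-2\right)\right) = 3 + \left(3 + 0\right) = 3 + 3 = 6$)
$\left(E + w\right)^{2} = \left(-14 + 6\right)^{2} = \left(-8\right)^{2} = 64$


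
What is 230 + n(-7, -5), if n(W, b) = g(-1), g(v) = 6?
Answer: 236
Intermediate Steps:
n(W, b) = 6
230 + n(-7, -5) = 230 + 6 = 236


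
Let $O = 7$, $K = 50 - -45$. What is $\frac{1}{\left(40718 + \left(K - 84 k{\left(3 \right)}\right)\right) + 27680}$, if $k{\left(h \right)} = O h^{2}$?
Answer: $\frac{1}{63201} \approx 1.5823 \cdot 10^{-5}$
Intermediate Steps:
$K = 95$ ($K = 50 + 45 = 95$)
$k{\left(h \right)} = 7 h^{2}$
$\frac{1}{\left(40718 + \left(K - 84 k{\left(3 \right)}\right)\right) + 27680} = \frac{1}{\left(40718 + \left(95 - 84 \cdot 7 \cdot 3^{2}\right)\right) + 27680} = \frac{1}{\left(40718 + \left(95 - 84 \cdot 7 \cdot 9\right)\right) + 27680} = \frac{1}{\left(40718 + \left(95 - 5292\right)\right) + 27680} = \frac{1}{\left(40718 - 5197\right) + 27680} = \frac{1}{35521 + 27680} = \frac{1}{63201}$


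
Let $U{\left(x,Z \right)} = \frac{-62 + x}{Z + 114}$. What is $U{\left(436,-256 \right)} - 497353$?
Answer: $- \frac{35312250}{71} \approx -4.9736 \cdot 10^{5}$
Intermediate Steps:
$U{\left(x,Z \right)} = \frac{-62 + x}{114 + Z}$
$U{\left(436,-256 \right)} - 497353 = \frac{-62 + 436}{114 - 256} - 497353 = \frac{1}{-142} \cdot 374 - 497353 = \left(- \frac{1}{142}\right) 374 - 497353 = - \frac{187}{71} - 497353 = - \frac{35312250}{71}$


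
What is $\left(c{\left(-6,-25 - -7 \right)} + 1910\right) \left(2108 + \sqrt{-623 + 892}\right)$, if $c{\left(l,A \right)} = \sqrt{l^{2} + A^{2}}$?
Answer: $2 \left(955 + 3 \sqrt{10}\right) \left(2108 + \sqrt{269}\right) \approx 4.0979 \cdot 10^{6}$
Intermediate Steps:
$c{\left(l,A \right)} = \sqrt{A^{2} + l^{2}}$
$\left(c{\left(-6,-25 - -7 \right)} + 1910\right) \left(2108 + \sqrt{-623 + 892}\right) = \left(\sqrt{\left(-25 - -7\right)^{2} + \left(-6\right)^{2}} + 1910\right) \left(2108 + \sqrt{-623 + 892}\right) = \left(\sqrt{\left(-25 + 7\right)^{2} + 36} + 1910\right) \left(2108 + \sqrt{269}\right) = \left(\sqrt{\left(-18\right)^{2} + 36} + 1910\right) \left(2108 + \sqrt{269}\right) = \left(\sqrt{324 + 36} + 1910\right) \left(2108 + \sqrt{269}\right) = \left(\sqrt{360} + 1910\right) \left(2108 + \sqrt{269}\right) = \left(6 \sqrt{10} + 1910\right) \left(2108 + \sqrt{269}\right) = \left(1910 + 6 \sqrt{10}\right) \left(2108 + \sqrt{269}\right)$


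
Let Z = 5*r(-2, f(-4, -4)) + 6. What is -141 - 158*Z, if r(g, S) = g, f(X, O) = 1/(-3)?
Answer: 491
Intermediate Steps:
f(X, O) = -⅓ (f(X, O) = 1*(-⅓) = -⅓)
Z = -4 (Z = 5*(-2) + 6 = -10 + 6 = -4)
-141 - 158*Z = -141 - 158*(-4) = -141 + 632 = 491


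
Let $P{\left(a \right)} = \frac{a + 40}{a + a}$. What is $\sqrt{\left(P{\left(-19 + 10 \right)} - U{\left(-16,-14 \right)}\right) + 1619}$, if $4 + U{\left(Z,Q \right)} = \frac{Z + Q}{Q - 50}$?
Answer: $\frac{\sqrt{933586}}{24} \approx 40.259$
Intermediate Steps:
$U{\left(Z,Q \right)} = -4 + \frac{Q + Z}{-50 + Q}$ ($U{\left(Z,Q \right)} = -4 + \frac{Z + Q}{Q - 50} = -4 + \frac{Q + Z}{-50 + Q}$)
$P{\left(a \right)} = \frac{40 + a}{2 a}$
$\sqrt{\left(P{\left(-19 + 10 \right)} - U{\left(-16,-14 \right)}\right) + 1619} = \sqrt{\left(\frac{40 + \left(-19 + 10\right)}{2 \left(-19 + 10\right)} - \frac{200 - 16 - -42}{-50 - 14}\right) + 1619} = \sqrt{\left(\frac{40 - 9}{2 \left(-9\right)} - \frac{200 - 16 + 42}{-64}\right) + 1619} = \sqrt{\left(\frac{1}{2} \left(- \frac{1}{9}\right) 31 - \left(- \frac{1}{64}\right) 226\right) + 1619} = \sqrt{\left(- \frac{31}{18} - - \frac{113}{32}\right) + 1619} = \sqrt{\left(- \frac{31}{18} + \frac{113}{32}\right) + 1619} = \sqrt{\frac{521}{288} + 1619} = \sqrt{\frac{466793}{288}} = \frac{\sqrt{933586}}{24}$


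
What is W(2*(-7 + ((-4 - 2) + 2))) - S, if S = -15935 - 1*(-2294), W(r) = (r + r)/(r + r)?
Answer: 13642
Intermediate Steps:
W(r) = 1 (W(r) = (2*r)/((2*r)) = (2*r)*(1/(2*r)) = 1)
S = -13641 (S = -15935 + 2294 = -13641)
W(2*(-7 + ((-4 - 2) + 2))) - S = 1 - 1*(-13641) = 1 + 13641 = 13642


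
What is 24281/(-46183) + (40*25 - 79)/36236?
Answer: -837311773/1673487188 ≈ -0.50034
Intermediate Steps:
24281/(-46183) + (40*25 - 79)/36236 = 24281*(-1/46183) + (1000 - 79)*(1/36236) = -24281/46183 + 921*(1/36236) = -24281/46183 + 921/36236 = -837311773/1673487188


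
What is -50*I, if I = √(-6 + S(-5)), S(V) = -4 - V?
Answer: -50*I*√5 ≈ -111.8*I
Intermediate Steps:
I = I*√5 (I = √(-6 + (-4 - 1*(-5))) = √(-6 + (-4 + 5)) = √(-6 + 1) = √(-5) = I*√5 ≈ 2.2361*I)
-50*I = -50*I*√5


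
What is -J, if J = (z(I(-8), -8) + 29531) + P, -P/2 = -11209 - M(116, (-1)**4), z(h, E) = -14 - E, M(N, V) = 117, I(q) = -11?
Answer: -52177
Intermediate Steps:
P = 22652 (P = -2*(-11209 - 1*117) = -2*(-11209 - 117) = -2*(-11326) = 22652)
J = 52177 (J = ((-14 - 1*(-8)) + 29531) + 22652 = ((-14 + 8) + 29531) + 22652 = (-6 + 29531) + 22652 = 29525 + 22652 = 52177)
-J = -1*52177 = -52177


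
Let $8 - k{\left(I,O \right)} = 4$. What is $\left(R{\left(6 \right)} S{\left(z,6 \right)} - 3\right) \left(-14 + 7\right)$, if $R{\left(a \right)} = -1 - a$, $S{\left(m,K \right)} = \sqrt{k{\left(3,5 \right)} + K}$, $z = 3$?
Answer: $21 + 49 \sqrt{10} \approx 175.95$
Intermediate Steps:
$k{\left(I,O \right)} = 4$ ($k{\left(I,O \right)} = 8 - 4 = 4$)
$S{\left(m,K \right)} = \sqrt{4 + K}$
$\left(R{\left(6 \right)} S{\left(z,6 \right)} - 3\right) \left(-14 + 7\right) = \left(\left(-1 - 6\right) \sqrt{4 + 6} - 3\right) \left(-14 + 7\right) = \left(\left(-1 - 6\right) \sqrt{10} - 3\right) \left(-7\right) = \left(- 7 \sqrt{10} - 3\right) \left(-7\right) = \left(-3 - 7 \sqrt{10}\right) \left(-7\right) = 21 + 49 \sqrt{10}$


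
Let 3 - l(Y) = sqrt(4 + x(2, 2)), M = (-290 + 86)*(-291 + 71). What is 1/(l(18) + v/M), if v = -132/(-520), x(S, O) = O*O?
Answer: 93774896800/31259300801 + 62516480000*sqrt(2)/31259300801 ≈ 5.8282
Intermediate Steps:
M = 44880 (M = -204*(-220) = 44880)
x(S, O) = O**2
v = 33/130 (v = -132*(-1/520) = 33/130 ≈ 0.25385)
l(Y) = 3 - 2*sqrt(2) (l(Y) = 3 - sqrt(4 + 2**2) = 3 - sqrt(4 + 4) = 3 - sqrt(8) = 3 - 2*sqrt(2))
1/(l(18) + v/M) = 1/((3 - 2*sqrt(2)) + (33/130)/44880) = 1/((3 - 2*sqrt(2)) + (33/130)*(1/44880)) = 1/((3 - 2*sqrt(2)) + 1/176800) = 1/(530401/176800 - 2*sqrt(2))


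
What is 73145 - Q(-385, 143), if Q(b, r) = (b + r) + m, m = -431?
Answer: 73818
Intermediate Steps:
Q(b, r) = -431 + b + r (Q(b, r) = (b + r) - 431 = -431 + b + r)
73145 - Q(-385, 143) = 73145 - (-431 - 385 + 143) = 73145 - 1*(-673) = 73145 + 673 = 73818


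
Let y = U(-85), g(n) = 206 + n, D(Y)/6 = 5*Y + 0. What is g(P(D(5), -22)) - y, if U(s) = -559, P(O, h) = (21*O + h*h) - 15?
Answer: 4384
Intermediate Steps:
D(Y) = 30*Y (D(Y) = 6*(5*Y + 0) = 6*(5*Y) = 30*Y)
P(O, h) = -15 + h**2 + 21*O (P(O, h) = (21*O + h**2) - 15 = (h**2 + 21*O) - 15 = -15 + h**2 + 21*O)
y = -559
g(P(D(5), -22)) - y = (206 + (-15 + (-22)**2 + 21*(30*5))) - 1*(-559) = (206 + (-15 + 484 + 21*150)) + 559 = (206 + (-15 + 484 + 3150)) + 559 = (206 + 3619) + 559 = 3825 + 559 = 4384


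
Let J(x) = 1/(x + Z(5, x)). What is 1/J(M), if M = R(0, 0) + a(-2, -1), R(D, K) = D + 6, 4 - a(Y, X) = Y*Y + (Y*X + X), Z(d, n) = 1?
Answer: 6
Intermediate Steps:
a(Y, X) = 4 - X - Y² - X*Y (a(Y, X) = 4 - (Y*Y + (Y*X + X)) = 4 - (Y² + (X*Y + X)) = 4 - (Y² + (X + X*Y)) = 4 - (X + Y² + X*Y) = 4 + (-X - Y² - X*Y) = 4 - X - Y² - X*Y)
R(D, K) = 6 + D
M = 5 (M = (6 + 0) + (4 - 1*(-1) - 1*(-2)² - 1*(-1)*(-2)) = 6 + (4 + 1 - 1*4 - 2) = 6 + (4 + 1 - 4 - 2) = 6 - 1 = 5)
J(x) = 1/(1 + x) (J(x) = 1/(x + 1) = 1/(1 + x))
1/J(M) = 1/(1/(1 + 5)) = 1/(1/6) = 1/(⅙) = 6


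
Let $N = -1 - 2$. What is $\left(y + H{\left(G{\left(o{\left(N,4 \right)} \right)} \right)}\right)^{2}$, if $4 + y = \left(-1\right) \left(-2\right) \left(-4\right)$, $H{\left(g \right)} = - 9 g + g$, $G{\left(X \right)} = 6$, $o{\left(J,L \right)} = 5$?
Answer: $3600$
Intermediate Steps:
$N = -3$ ($N = -1 - 2 = -3$)
$H{\left(g \right)} = - 8 g$
$y = -12$ ($y = -4 + \left(-1\right) \left(-2\right) \left(-4\right) = -4 + 2 \left(-4\right) = -4 - 8 = -12$)
$\left(y + H{\left(G{\left(o{\left(N,4 \right)} \right)} \right)}\right)^{2} = \left(-12 - 48\right)^{2} = \left(-60\right)^{2} = 3600$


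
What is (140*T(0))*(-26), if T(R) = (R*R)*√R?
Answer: 0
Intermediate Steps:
T(R) = R^(5/2) (T(R) = R²*√R = R^(5/2))
(140*T(0))*(-26) = (140*0^(5/2))*(-26) = (140*0)*(-26) = 0*(-26) = 0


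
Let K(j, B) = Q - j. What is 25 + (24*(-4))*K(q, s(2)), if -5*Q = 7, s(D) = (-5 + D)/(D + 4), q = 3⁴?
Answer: 39677/5 ≈ 7935.4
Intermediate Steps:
q = 81
s(D) = (-5 + D)/(4 + D)
Q = -7/5 (Q = -⅕*7 = -7/5 ≈ -1.4000)
K(j, B) = -7/5 - j
25 + (24*(-4))*K(q, s(2)) = 25 + (24*(-4))*(-7/5 - 1*81) = 25 - 96*(-7/5 - 81) = 25 - 96*(-412/5) = 25 + 39552/5 = 39677/5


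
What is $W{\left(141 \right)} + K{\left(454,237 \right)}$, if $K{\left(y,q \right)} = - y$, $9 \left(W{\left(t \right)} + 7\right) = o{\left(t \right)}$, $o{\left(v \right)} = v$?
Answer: $- \frac{1336}{3} \approx -445.33$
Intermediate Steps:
$W{\left(t \right)} = -7 + \frac{t}{9}$
$W{\left(141 \right)} + K{\left(454,237 \right)} = \left(-7 + \frac{1}{9} \cdot 141\right) - 454 = \left(-7 + \frac{47}{3}\right) - 454 = \frac{26}{3} - 454 = - \frac{1336}{3}$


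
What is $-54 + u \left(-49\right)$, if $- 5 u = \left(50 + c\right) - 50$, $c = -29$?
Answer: $- \frac{1691}{5} \approx -338.2$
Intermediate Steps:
$u = \frac{29}{5}$ ($u = - \frac{\left(50 - 29\right) - 50}{5} = - \frac{21 - 50}{5} = \left(- \frac{1}{5}\right) \left(-29\right) = \frac{29}{5} \approx 5.8$)
$-54 + u \left(-49\right) = -54 + \frac{29}{5} \left(-49\right) = -54 - \frac{1421}{5} = - \frac{1691}{5}$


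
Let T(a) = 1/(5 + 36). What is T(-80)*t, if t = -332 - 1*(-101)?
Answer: -231/41 ≈ -5.6341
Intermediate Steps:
T(a) = 1/41
t = -231 (t = -332 + 101 = -231)
T(-80)*t = (1/41)*(-231) = -231/41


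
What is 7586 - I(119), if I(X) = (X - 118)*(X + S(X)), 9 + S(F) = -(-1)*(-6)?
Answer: 7482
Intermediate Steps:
S(F) = -15 (S(F) = -9 - (-1)*(-6) = -9 - 1*6 = -9 - 6 = -15)
I(X) = (-118 + X)*(-15 + X) (I(X) = (X - 118)*(X - 15) = (-118 + X)*(-15 + X))
7586 - I(119) = 7586 - (1770 + 119² - 133*119) = 7586 - (1770 + 14161 - 15827) = 7586 - 1*104 = 7586 - 104 = 7482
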